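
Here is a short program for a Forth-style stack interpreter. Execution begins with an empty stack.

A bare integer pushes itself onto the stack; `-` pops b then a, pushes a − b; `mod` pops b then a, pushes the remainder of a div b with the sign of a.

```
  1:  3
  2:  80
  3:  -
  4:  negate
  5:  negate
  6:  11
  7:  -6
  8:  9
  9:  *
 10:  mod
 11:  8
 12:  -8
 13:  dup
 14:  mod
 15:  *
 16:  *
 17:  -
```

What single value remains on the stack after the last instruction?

-77

3       [3]
80      [3, 80]
-       [-77]
negate  [77]
negate  [-77]
11      [-77, 11]
-6      [-77, 11, -6]
9       [-77, 11, -6, 9]
*       [-77, 11, -54]
mod     [-77, 11]
8       [-77, 11, 8]
-8      [-77, 11, 8, -8]
dup     [-77, 11, 8, -8, -8]
mod     [-77, 11, 8, 0]
*       [-77, 11, 0]
*       [-77, 0]
-       [-77]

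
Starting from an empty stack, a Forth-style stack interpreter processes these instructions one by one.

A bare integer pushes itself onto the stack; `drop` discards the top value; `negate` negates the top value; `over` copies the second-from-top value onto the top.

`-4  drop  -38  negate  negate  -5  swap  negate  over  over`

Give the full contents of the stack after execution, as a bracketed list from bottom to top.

-4     : [-4]
drop   : []
-38    : [-38]
negate : [38]
negate : [-38]
-5     : [-38, -5]
swap   : [-5, -38]
negate : [-5, 38]
over   : [-5, 38, -5]
over   : [-5, 38, -5, 38]

[-5, 38, -5, 38]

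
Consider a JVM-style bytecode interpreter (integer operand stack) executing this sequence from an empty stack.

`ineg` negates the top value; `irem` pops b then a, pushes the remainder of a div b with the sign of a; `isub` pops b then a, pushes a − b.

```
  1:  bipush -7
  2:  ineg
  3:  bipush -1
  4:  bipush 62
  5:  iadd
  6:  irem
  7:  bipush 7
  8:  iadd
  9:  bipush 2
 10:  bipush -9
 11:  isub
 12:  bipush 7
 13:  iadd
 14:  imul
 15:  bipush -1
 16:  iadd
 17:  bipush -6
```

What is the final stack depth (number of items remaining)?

bipush -7 -> -7
ineg      -> 7
bipush -1 -> 7 -1
bipush 62 -> 7 -1 62
iadd      -> 7 61
irem      -> 7
bipush 7  -> 7 7
iadd      -> 14
bipush 2  -> 14 2
bipush -9 -> 14 2 -9
isub      -> 14 11
bipush 7  -> 14 11 7
iadd      -> 14 18
imul      -> 252
bipush -1 -> 252 -1
iadd      -> 251
bipush -6 -> 251 -6

2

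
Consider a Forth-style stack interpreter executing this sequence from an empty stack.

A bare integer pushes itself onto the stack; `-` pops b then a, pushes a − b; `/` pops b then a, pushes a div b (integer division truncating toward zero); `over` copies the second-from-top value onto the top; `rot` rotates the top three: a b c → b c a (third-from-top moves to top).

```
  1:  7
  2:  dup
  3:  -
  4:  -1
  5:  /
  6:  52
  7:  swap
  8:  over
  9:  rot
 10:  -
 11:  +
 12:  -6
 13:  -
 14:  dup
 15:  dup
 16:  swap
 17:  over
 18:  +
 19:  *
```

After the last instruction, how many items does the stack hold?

7    → 7
dup  → 7 7
-    → 0
-1   → 0 -1
/    → 0
52   → 0 52
swap → 52 0
over → 52 0 52
rot  → 0 52 52
-    → 0 0
+    → 0
-6   → 0 -6
-    → 6
dup  → 6 6
dup  → 6 6 6
swap → 6 6 6
over → 6 6 6 6
+    → 6 6 12
*    → 6 72

2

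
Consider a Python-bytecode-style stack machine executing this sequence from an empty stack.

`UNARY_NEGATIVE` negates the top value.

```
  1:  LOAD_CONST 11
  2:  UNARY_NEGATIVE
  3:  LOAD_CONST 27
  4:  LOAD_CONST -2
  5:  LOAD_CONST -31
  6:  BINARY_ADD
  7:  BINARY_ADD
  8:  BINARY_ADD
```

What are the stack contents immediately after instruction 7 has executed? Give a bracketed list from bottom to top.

[-11, -6]

LOAD_CONST 11  → 11
UNARY_NEGATIVE → -11
LOAD_CONST 27  → -11 27
LOAD_CONST -2  → -11 27 -2
LOAD_CONST -31 → -11 27 -2 -31
BINARY_ADD     → -11 27 -33
BINARY_ADD     → -11 -6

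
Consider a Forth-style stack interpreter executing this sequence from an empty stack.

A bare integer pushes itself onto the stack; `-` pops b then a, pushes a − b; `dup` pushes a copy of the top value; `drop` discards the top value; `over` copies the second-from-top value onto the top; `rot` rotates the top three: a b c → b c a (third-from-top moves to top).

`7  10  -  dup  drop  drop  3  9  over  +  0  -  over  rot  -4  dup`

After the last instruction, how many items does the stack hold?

7    -> 7
10   -> 7 10
-    -> -3
dup  -> -3 -3
drop -> -3
drop -> (empty)
3    -> 3
9    -> 3 9
over -> 3 9 3
+    -> 3 12
0    -> 3 12 0
-    -> 3 12
over -> 3 12 3
rot  -> 12 3 3
-4   -> 12 3 3 -4
dup  -> 12 3 3 -4 -4

5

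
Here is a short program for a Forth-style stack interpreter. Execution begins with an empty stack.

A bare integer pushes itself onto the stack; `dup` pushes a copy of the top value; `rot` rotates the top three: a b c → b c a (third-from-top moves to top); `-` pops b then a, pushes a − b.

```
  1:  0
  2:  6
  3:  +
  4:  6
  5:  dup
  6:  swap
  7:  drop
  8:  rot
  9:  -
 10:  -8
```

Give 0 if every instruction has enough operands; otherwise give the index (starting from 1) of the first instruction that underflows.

8

0     0
6     0 6
+     6
6     6 6
dup   6 6 6
swap  6 6 6
drop  6 6
rot  — needs 3 operands, stack has 2 → underflow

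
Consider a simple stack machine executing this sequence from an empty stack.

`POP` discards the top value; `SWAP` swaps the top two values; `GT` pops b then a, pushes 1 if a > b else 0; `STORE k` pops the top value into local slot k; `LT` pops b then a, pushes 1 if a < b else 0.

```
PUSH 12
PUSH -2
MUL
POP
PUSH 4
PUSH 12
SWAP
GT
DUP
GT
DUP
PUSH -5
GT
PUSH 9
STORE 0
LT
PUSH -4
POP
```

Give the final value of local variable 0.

PUSH 12 → [12]
PUSH -2 → [12, -2]
MUL     → [-24]
POP     → []
PUSH 4  → [4]
PUSH 12 → [4, 12]
SWAP    → [12, 4]
GT      → [1]
DUP     → [1, 1]
GT      → [0]
DUP     → [0, 0]
PUSH -5 → [0, 0, -5]
GT      → [0, 1]
PUSH 9  → [0, 1, 9]
STORE 0 → [0, 1]
LT      → [1]
PUSH -4 → [1, -4]
POP     → [1]

9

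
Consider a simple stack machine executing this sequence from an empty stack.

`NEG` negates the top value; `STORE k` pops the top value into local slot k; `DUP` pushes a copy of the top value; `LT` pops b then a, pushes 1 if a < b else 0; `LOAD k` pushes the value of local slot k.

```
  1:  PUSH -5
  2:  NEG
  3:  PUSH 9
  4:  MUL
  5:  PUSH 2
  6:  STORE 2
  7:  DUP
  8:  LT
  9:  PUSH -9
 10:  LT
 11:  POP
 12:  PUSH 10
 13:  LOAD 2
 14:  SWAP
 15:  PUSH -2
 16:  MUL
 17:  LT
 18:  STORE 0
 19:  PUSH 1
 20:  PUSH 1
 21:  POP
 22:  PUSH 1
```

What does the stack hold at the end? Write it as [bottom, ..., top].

[1, 1]

PUSH -5  [-5]
NEG      [5]
PUSH 9   [5, 9]
MUL      [45]
PUSH 2   [45, 2]
STORE 2  [45]
DUP      [45, 45]
LT       [0]
PUSH -9  [0, -9]
LT       [0]
POP      []
PUSH 10  [10]
LOAD 2   [10, 2]
SWAP     [2, 10]
PUSH -2  [2, 10, -2]
MUL      [2, -20]
LT       [0]
STORE 0  []
PUSH 1   [1]
PUSH 1   [1, 1]
POP      [1]
PUSH 1   [1, 1]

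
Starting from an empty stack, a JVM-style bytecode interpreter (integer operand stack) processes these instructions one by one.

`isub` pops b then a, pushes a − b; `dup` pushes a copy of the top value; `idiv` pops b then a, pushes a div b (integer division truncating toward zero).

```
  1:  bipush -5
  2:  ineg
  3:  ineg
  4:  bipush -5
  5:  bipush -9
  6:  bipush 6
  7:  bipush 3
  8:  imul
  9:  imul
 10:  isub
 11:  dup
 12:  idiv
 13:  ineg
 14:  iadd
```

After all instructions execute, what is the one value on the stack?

-6

bipush -5  [-5]
ineg       [5]
ineg       [-5]
bipush -5  [-5, -5]
bipush -9  [-5, -5, -9]
bipush 6   [-5, -5, -9, 6]
bipush 3   [-5, -5, -9, 6, 3]
imul       [-5, -5, -9, 18]
imul       [-5, -5, -162]
isub       [-5, 157]
dup        [-5, 157, 157]
idiv       [-5, 1]
ineg       [-5, -1]
iadd       [-6]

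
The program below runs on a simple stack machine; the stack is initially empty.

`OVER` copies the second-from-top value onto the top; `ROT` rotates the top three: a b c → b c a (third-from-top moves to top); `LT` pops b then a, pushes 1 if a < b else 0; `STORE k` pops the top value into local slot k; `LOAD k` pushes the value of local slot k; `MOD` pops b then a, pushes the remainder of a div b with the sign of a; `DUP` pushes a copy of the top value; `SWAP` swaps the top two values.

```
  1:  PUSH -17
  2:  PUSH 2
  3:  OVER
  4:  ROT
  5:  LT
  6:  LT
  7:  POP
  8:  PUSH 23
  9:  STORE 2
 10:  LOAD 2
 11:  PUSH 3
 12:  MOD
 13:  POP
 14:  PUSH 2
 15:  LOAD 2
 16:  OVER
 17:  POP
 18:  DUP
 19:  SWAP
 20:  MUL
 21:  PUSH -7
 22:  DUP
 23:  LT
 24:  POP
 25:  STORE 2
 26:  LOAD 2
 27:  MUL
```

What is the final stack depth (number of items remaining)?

1

PUSH -17 : [-17]
PUSH 2   : [-17, 2]
OVER     : [-17, 2, -17]
ROT      : [2, -17, -17]
LT       : [2, 0]
LT       : [0]
POP      : []
PUSH 23  : [23]
STORE 2  : []
LOAD 2   : [23]
PUSH 3   : [23, 3]
MOD      : [2]
POP      : []
PUSH 2   : [2]
LOAD 2   : [2, 23]
OVER     : [2, 23, 2]
POP      : [2, 23]
DUP      : [2, 23, 23]
SWAP     : [2, 23, 23]
MUL      : [2, 529]
PUSH -7  : [2, 529, -7]
DUP      : [2, 529, -7, -7]
LT       : [2, 529, 0]
POP      : [2, 529]
STORE 2  : [2]
LOAD 2   : [2, 529]
MUL      : [1058]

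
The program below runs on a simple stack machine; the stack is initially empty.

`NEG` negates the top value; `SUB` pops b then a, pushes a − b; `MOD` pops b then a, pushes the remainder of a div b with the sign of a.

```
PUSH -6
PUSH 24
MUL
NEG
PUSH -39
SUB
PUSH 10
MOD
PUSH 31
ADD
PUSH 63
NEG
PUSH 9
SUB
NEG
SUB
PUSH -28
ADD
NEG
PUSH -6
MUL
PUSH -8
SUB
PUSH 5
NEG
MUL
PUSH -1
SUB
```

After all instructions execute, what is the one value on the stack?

PUSH -6  → [-6]
PUSH 24  → [-6, 24]
MUL      → [-144]
NEG      → [144]
PUSH -39 → [144, -39]
SUB      → [183]
PUSH 10  → [183, 10]
MOD      → [3]
PUSH 31  → [3, 31]
ADD      → [34]
PUSH 63  → [34, 63]
NEG      → [34, -63]
PUSH 9   → [34, -63, 9]
SUB      → [34, -72]
NEG      → [34, 72]
SUB      → [-38]
PUSH -28 → [-38, -28]
ADD      → [-66]
NEG      → [66]
PUSH -6  → [66, -6]
MUL      → [-396]
PUSH -8  → [-396, -8]
SUB      → [-388]
PUSH 5   → [-388, 5]
NEG      → [-388, -5]
MUL      → [1940]
PUSH -1  → [1940, -1]
SUB      → [1941]

1941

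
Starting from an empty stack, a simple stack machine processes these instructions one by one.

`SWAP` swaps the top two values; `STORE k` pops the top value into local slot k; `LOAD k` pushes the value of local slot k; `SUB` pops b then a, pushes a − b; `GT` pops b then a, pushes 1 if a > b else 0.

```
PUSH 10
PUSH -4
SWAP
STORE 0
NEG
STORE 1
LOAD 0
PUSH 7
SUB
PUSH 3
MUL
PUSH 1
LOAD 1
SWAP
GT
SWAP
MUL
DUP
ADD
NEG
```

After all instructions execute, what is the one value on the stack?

-18

PUSH 10 -> 10
PUSH -4 -> 10 -4
SWAP    -> -4 10
STORE 0 -> -4
NEG     -> 4
STORE 1 -> (empty)
LOAD 0  -> 10
PUSH 7  -> 10 7
SUB     -> 3
PUSH 3  -> 3 3
MUL     -> 9
PUSH 1  -> 9 1
LOAD 1  -> 9 1 4
SWAP    -> 9 4 1
GT      -> 9 1
SWAP    -> 1 9
MUL     -> 9
DUP     -> 9 9
ADD     -> 18
NEG     -> -18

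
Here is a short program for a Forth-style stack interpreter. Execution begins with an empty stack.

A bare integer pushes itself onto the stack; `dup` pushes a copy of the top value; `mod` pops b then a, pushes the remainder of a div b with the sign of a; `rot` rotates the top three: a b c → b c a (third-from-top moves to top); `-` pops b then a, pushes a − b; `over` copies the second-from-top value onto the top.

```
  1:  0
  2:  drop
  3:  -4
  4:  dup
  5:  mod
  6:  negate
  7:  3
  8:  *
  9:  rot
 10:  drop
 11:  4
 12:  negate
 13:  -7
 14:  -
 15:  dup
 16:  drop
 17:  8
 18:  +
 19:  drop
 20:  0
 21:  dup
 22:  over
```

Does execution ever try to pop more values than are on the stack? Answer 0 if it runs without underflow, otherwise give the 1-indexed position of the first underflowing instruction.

0      : [0]
drop   : []
-4     : [-4]
dup    : [-4, -4]
mod    : [0]
negate : [0]
3      : [0, 3]
*      : [0]
rot  — needs 3 operands, stack has 1 → underflow

9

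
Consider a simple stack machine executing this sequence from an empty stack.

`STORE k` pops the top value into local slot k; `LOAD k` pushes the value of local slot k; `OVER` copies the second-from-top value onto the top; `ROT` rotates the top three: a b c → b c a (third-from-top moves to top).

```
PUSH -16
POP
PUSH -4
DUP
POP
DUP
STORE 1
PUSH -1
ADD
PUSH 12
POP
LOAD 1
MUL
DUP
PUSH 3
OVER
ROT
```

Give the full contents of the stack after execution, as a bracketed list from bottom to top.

PUSH -16 : [-16]
POP      : []
PUSH -4  : [-4]
DUP      : [-4, -4]
POP      : [-4]
DUP      : [-4, -4]
STORE 1  : [-4]
PUSH -1  : [-4, -1]
ADD      : [-5]
PUSH 12  : [-5, 12]
POP      : [-5]
LOAD 1   : [-5, -4]
MUL      : [20]
DUP      : [20, 20]
PUSH 3   : [20, 20, 3]
OVER     : [20, 20, 3, 20]
ROT      : [20, 3, 20, 20]

[20, 3, 20, 20]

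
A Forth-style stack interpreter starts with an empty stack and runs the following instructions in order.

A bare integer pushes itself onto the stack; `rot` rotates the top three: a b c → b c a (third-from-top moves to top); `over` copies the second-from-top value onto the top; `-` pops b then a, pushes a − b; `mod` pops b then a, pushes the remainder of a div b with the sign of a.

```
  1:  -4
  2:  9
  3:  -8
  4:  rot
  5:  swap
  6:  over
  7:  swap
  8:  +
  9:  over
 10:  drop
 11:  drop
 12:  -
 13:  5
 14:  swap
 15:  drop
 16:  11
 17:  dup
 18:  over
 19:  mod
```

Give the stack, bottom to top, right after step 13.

-4   -> [-4]
9    -> [-4, 9]
-8   -> [-4, 9, -8]
rot  -> [9, -8, -4]
swap -> [9, -4, -8]
over -> [9, -4, -8, -4]
swap -> [9, -4, -4, -8]
+    -> [9, -4, -12]
over -> [9, -4, -12, -4]
drop -> [9, -4, -12]
drop -> [9, -4]
-    -> [13]
5    -> [13, 5]

[13, 5]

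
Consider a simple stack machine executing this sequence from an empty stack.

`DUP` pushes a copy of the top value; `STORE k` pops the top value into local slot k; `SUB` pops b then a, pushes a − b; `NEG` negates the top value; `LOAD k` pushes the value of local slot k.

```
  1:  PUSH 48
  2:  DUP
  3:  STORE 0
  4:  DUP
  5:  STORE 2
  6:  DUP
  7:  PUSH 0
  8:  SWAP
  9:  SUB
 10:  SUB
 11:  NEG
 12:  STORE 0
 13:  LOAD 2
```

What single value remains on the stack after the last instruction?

48

PUSH 48  [48]
DUP      [48, 48]
STORE 0  [48]
DUP      [48, 48]
STORE 2  [48]
DUP      [48, 48]
PUSH 0   [48, 48, 0]
SWAP     [48, 0, 48]
SUB      [48, -48]
SUB      [96]
NEG      [-96]
STORE 0  []
LOAD 2   [48]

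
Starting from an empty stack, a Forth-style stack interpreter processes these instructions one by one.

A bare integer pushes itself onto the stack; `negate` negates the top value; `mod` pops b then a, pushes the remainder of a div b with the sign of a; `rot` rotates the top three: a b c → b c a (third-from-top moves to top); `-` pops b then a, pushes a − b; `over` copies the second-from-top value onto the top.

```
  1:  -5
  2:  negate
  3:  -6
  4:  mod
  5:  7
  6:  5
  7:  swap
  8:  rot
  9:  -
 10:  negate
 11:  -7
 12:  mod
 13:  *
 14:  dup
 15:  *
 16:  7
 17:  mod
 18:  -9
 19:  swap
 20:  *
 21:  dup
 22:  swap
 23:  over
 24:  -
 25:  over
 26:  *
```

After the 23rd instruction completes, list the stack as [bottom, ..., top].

[-18, -18, -18]

-5      -5
negate  5
-6      5 -6
mod     5
7       5 7
5       5 7 5
swap    5 5 7
rot     5 7 5
-       5 2
negate  5 -2
-7      5 -2 -7
mod     5 -2
*       -10
dup     -10 -10
*       100
7       100 7
mod     2
-9      2 -9
swap    -9 2
*       -18
dup     -18 -18
swap    -18 -18
over    -18 -18 -18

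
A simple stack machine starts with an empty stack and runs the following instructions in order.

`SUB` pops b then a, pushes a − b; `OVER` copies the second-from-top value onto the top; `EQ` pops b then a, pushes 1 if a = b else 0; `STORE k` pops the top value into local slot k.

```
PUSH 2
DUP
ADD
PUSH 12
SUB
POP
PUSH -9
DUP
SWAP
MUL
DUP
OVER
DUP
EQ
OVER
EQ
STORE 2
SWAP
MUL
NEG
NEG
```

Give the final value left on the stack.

6561

PUSH 2  -> 2
DUP     -> 2 2
ADD     -> 4
PUSH 12 -> 4 12
SUB     -> -8
POP     -> (empty)
PUSH -9 -> -9
DUP     -> -9 -9
SWAP    -> -9 -9
MUL     -> 81
DUP     -> 81 81
OVER    -> 81 81 81
DUP     -> 81 81 81 81
EQ      -> 81 81 1
OVER    -> 81 81 1 81
EQ      -> 81 81 0
STORE 2 -> 81 81
SWAP    -> 81 81
MUL     -> 6561
NEG     -> -6561
NEG     -> 6561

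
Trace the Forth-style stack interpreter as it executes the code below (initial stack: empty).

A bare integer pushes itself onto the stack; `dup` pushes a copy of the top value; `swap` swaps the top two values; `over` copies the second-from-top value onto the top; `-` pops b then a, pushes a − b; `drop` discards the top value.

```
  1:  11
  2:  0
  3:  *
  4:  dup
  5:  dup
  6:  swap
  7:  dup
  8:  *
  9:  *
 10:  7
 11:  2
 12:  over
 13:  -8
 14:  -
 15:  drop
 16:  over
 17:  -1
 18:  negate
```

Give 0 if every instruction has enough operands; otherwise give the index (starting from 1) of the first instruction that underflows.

11     → 11
0      → 11 0
*      → 0
dup    → 0 0
dup    → 0 0 0
swap   → 0 0 0
dup    → 0 0 0 0
*      → 0 0 0
*      → 0 0
7      → 0 0 7
2      → 0 0 7 2
over   → 0 0 7 2 7
-8     → 0 0 7 2 7 -8
-      → 0 0 7 2 15
drop   → 0 0 7 2
over   → 0 0 7 2 7
-1     → 0 0 7 2 7 -1
negate → 0 0 7 2 7 1

0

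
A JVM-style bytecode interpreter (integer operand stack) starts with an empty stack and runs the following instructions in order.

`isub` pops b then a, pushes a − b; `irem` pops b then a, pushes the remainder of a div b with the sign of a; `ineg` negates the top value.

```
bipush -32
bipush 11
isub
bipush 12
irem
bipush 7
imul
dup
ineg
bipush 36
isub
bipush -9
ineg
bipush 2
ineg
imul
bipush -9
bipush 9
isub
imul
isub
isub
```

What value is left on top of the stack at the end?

262

bipush -32 : [-32]
bipush 11  : [-32, 11]
isub       : [-43]
bipush 12  : [-43, 12]
irem       : [-7]
bipush 7   : [-7, 7]
imul       : [-49]
dup        : [-49, -49]
ineg       : [-49, 49]
bipush 36  : [-49, 49, 36]
isub       : [-49, 13]
bipush -9  : [-49, 13, -9]
ineg       : [-49, 13, 9]
bipush 2   : [-49, 13, 9, 2]
ineg       : [-49, 13, 9, -2]
imul       : [-49, 13, -18]
bipush -9  : [-49, 13, -18, -9]
bipush 9   : [-49, 13, -18, -9, 9]
isub       : [-49, 13, -18, -18]
imul       : [-49, 13, 324]
isub       : [-49, -311]
isub       : [262]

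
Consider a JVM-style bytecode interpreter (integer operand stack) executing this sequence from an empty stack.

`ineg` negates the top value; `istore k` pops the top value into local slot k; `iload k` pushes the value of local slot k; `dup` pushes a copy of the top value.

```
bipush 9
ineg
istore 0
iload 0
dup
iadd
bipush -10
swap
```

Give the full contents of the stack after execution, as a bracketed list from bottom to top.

bipush 9   -> [9]
ineg       -> [-9]
istore 0   -> []
iload 0    -> [-9]
dup        -> [-9, -9]
iadd       -> [-18]
bipush -10 -> [-18, -10]
swap       -> [-10, -18]

[-10, -18]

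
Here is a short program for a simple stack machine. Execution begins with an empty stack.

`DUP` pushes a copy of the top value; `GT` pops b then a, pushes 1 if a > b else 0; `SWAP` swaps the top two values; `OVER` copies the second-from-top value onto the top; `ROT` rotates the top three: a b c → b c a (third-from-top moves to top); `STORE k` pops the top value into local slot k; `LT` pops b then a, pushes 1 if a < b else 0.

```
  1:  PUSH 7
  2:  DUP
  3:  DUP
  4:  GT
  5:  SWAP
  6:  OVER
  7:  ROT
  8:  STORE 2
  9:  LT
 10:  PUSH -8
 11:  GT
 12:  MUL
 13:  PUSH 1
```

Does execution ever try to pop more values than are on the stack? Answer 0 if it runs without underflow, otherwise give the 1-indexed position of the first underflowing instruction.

PUSH 7  : 7
DUP     : 7 7
DUP     : 7 7 7
GT      : 7 0
SWAP    : 0 7
OVER    : 0 7 0
ROT     : 7 0 0
STORE 2 : 7 0
LT      : 0
PUSH -8 : 0 -8
GT      : 1
MUL  — needs 2 operands, stack has 1 → underflow

12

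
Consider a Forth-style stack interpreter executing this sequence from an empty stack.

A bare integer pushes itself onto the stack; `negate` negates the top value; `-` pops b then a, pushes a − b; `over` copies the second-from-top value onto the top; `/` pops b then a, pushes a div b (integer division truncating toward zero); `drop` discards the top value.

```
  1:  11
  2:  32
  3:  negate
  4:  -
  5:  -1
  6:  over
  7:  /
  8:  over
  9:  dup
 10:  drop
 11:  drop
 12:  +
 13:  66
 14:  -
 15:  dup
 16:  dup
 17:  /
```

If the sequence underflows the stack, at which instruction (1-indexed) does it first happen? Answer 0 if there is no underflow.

11     : [11]
32     : [11, 32]
negate : [11, -32]
-      : [43]
-1     : [43, -1]
over   : [43, -1, 43]
/      : [43, 0]
over   : [43, 0, 43]
dup    : [43, 0, 43, 43]
drop   : [43, 0, 43]
drop   : [43, 0]
+      : [43]
66     : [43, 66]
-      : [-23]
dup    : [-23, -23]
dup    : [-23, -23, -23]
/      : [-23, 1]

0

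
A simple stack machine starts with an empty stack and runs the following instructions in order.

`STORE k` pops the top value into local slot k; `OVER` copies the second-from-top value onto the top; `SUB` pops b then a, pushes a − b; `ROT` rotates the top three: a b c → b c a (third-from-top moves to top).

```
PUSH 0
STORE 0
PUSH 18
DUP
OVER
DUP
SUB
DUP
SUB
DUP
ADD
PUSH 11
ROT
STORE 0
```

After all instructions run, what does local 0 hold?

PUSH 0  -> [0]
STORE 0 -> []
PUSH 18 -> [18]
DUP     -> [18, 18]
OVER    -> [18, 18, 18]
DUP     -> [18, 18, 18, 18]
SUB     -> [18, 18, 0]
DUP     -> [18, 18, 0, 0]
SUB     -> [18, 18, 0]
DUP     -> [18, 18, 0, 0]
ADD     -> [18, 18, 0]
PUSH 11 -> [18, 18, 0, 11]
ROT     -> [18, 0, 11, 18]
STORE 0 -> [18, 0, 11]

18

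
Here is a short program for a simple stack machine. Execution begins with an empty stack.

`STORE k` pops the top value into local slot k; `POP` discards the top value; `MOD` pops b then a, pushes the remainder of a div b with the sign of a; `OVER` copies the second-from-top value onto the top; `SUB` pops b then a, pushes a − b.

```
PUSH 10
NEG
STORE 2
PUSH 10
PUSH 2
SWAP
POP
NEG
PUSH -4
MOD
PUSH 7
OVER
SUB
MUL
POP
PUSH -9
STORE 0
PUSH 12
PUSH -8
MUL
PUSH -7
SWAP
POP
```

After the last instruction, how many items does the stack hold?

PUSH 10 : [10]
NEG     : [-10]
STORE 2 : []
PUSH 10 : [10]
PUSH 2  : [10, 2]
SWAP    : [2, 10]
POP     : [2]
NEG     : [-2]
PUSH -4 : [-2, -4]
MOD     : [-2]
PUSH 7  : [-2, 7]
OVER    : [-2, 7, -2]
SUB     : [-2, 9]
MUL     : [-18]
POP     : []
PUSH -9 : [-9]
STORE 0 : []
PUSH 12 : [12]
PUSH -8 : [12, -8]
MUL     : [-96]
PUSH -7 : [-96, -7]
SWAP    : [-7, -96]
POP     : [-7]

1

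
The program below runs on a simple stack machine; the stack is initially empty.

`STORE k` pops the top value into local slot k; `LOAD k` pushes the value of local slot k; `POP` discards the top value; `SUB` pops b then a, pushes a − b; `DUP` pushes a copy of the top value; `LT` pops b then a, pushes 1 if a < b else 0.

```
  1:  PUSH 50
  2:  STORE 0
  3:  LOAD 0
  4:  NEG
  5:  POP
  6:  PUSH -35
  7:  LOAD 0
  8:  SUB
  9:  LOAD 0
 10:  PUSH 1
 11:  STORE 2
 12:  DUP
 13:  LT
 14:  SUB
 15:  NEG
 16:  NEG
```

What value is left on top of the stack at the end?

PUSH 50   [50]
STORE 0   []
LOAD 0    [50]
NEG       [-50]
POP       []
PUSH -35  [-35]
LOAD 0    [-35, 50]
SUB       [-85]
LOAD 0    [-85, 50]
PUSH 1    [-85, 50, 1]
STORE 2   [-85, 50]
DUP       [-85, 50, 50]
LT        [-85, 0]
SUB       [-85]
NEG       [85]
NEG       [-85]

-85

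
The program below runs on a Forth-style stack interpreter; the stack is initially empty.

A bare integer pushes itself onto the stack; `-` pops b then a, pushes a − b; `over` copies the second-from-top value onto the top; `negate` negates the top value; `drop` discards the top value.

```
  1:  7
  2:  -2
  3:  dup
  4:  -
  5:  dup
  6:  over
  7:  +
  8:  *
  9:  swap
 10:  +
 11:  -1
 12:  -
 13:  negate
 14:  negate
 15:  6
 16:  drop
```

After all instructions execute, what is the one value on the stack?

7       [7]
-2      [7, -2]
dup     [7, -2, -2]
-       [7, 0]
dup     [7, 0, 0]
over    [7, 0, 0, 0]
+       [7, 0, 0]
*       [7, 0]
swap    [0, 7]
+       [7]
-1      [7, -1]
-       [8]
negate  [-8]
negate  [8]
6       [8, 6]
drop    [8]

8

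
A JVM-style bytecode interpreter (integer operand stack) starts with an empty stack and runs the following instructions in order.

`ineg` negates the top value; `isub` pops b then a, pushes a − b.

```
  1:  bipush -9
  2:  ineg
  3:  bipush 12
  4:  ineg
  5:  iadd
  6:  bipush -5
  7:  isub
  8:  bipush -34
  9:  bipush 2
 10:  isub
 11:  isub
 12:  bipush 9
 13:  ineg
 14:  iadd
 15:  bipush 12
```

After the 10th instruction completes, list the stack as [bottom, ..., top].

bipush -9  : [-9]
ineg       : [9]
bipush 12  : [9, 12]
ineg       : [9, -12]
iadd       : [-3]
bipush -5  : [-3, -5]
isub       : [2]
bipush -34 : [2, -34]
bipush 2   : [2, -34, 2]
isub       : [2, -36]

[2, -36]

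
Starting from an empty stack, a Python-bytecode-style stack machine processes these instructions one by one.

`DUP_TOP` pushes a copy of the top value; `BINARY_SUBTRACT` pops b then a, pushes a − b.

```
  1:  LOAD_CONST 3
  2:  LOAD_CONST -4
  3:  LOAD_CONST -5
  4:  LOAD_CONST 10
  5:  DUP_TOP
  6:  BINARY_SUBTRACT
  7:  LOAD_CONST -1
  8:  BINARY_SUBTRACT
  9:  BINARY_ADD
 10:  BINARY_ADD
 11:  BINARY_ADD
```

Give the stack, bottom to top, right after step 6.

LOAD_CONST 3    -> [3]
LOAD_CONST -4   -> [3, -4]
LOAD_CONST -5   -> [3, -4, -5]
LOAD_CONST 10   -> [3, -4, -5, 10]
DUP_TOP         -> [3, -4, -5, 10, 10]
BINARY_SUBTRACT -> [3, -4, -5, 0]

[3, -4, -5, 0]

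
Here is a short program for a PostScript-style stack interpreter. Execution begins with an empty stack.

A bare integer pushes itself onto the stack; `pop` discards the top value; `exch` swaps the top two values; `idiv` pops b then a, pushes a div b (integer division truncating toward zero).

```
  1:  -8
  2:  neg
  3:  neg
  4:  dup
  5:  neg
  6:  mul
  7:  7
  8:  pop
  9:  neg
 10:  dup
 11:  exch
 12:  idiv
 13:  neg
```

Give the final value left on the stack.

-8   : [-8]
neg  : [8]
neg  : [-8]
dup  : [-8, -8]
neg  : [-8, 8]
mul  : [-64]
7    : [-64, 7]
pop  : [-64]
neg  : [64]
dup  : [64, 64]
exch : [64, 64]
idiv : [1]
neg  : [-1]

-1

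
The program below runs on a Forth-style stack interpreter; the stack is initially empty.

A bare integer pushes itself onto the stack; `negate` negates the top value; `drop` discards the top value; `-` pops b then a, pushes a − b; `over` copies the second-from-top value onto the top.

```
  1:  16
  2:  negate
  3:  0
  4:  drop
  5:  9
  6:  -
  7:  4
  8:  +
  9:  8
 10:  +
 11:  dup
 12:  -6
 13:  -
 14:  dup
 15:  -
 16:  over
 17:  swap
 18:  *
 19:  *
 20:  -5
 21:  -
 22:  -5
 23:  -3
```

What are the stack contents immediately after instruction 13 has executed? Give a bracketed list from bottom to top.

[-13, -7]

16     : 16
negate : -16
0      : -16 0
drop   : -16
9      : -16 9
-      : -25
4      : -25 4
+      : -21
8      : -21 8
+      : -13
dup    : -13 -13
-6     : -13 -13 -6
-      : -13 -7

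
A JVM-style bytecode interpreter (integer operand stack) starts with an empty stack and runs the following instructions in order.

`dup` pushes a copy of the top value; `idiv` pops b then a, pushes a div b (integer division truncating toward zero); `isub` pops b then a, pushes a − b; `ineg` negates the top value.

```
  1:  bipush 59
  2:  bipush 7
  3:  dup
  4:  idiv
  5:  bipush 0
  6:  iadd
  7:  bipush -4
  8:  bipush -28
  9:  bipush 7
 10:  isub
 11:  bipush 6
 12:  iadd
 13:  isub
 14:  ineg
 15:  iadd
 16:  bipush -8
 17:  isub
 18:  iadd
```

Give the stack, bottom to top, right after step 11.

[59, 1, -4, -35, 6]

bipush 59  : [59]
bipush 7   : [59, 7]
dup        : [59, 7, 7]
idiv       : [59, 1]
bipush 0   : [59, 1, 0]
iadd       : [59, 1]
bipush -4  : [59, 1, -4]
bipush -28 : [59, 1, -4, -28]
bipush 7   : [59, 1, -4, -28, 7]
isub       : [59, 1, -4, -35]
bipush 6   : [59, 1, -4, -35, 6]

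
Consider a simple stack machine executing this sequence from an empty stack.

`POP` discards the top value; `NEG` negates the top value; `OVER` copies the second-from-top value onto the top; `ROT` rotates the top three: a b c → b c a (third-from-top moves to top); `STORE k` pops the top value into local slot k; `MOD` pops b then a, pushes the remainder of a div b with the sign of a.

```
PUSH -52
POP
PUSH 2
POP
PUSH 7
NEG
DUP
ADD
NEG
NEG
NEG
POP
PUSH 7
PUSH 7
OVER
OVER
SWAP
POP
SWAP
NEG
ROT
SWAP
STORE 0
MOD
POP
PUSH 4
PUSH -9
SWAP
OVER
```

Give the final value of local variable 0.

-7

PUSH -52 -> -52
POP      -> (empty)
PUSH 2   -> 2
POP      -> (empty)
PUSH 7   -> 7
NEG      -> -7
DUP      -> -7 -7
ADD      -> -14
NEG      -> 14
NEG      -> -14
NEG      -> 14
POP      -> (empty)
PUSH 7   -> 7
PUSH 7   -> 7 7
OVER     -> 7 7 7
OVER     -> 7 7 7 7
SWAP     -> 7 7 7 7
POP      -> 7 7 7
SWAP     -> 7 7 7
NEG      -> 7 7 -7
ROT      -> 7 -7 7
SWAP     -> 7 7 -7
STORE 0  -> 7 7
MOD      -> 0
POP      -> (empty)
PUSH 4   -> 4
PUSH -9  -> 4 -9
SWAP     -> -9 4
OVER     -> -9 4 -9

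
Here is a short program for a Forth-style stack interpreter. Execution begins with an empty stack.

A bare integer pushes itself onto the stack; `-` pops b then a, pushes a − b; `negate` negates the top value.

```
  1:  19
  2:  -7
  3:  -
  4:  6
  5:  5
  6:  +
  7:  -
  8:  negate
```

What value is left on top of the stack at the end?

19     -> 19
-7     -> 19 -7
-      -> 26
6      -> 26 6
5      -> 26 6 5
+      -> 26 11
-      -> 15
negate -> -15

-15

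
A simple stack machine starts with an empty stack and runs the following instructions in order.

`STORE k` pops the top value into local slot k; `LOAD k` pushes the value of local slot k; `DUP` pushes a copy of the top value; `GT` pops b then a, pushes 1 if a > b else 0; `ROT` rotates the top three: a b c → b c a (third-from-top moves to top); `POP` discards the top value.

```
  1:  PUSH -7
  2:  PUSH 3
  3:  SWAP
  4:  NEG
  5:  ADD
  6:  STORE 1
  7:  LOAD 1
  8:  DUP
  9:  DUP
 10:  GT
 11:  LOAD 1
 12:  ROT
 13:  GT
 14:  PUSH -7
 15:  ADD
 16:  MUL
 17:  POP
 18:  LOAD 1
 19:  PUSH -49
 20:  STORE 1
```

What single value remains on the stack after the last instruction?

PUSH -7   -7
PUSH 3    -7 3
SWAP      3 -7
NEG       3 7
ADD       10
STORE 1   (empty)
LOAD 1    10
DUP       10 10
DUP       10 10 10
GT        10 0
LOAD 1    10 0 10
ROT       0 10 10
GT        0 0
PUSH -7   0 0 -7
ADD       0 -7
MUL       0
POP       (empty)
LOAD 1    10
PUSH -49  10 -49
STORE 1   10

10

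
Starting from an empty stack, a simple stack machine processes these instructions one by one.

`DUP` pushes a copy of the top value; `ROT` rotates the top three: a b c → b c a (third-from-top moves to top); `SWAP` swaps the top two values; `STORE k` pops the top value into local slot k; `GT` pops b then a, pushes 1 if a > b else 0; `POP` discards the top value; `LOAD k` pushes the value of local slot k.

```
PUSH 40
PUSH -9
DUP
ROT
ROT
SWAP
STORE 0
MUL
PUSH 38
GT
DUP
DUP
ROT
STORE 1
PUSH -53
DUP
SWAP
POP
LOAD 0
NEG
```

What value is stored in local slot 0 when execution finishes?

PUSH 40  : 40
PUSH -9  : 40 -9
DUP      : 40 -9 -9
ROT      : -9 -9 40
ROT      : -9 40 -9
SWAP     : -9 -9 40
STORE 0  : -9 -9
MUL      : 81
PUSH 38  : 81 38
GT       : 1
DUP      : 1 1
DUP      : 1 1 1
ROT      : 1 1 1
STORE 1  : 1 1
PUSH -53 : 1 1 -53
DUP      : 1 1 -53 -53
SWAP     : 1 1 -53 -53
POP      : 1 1 -53
LOAD 0   : 1 1 -53 40
NEG      : 1 1 -53 -40

40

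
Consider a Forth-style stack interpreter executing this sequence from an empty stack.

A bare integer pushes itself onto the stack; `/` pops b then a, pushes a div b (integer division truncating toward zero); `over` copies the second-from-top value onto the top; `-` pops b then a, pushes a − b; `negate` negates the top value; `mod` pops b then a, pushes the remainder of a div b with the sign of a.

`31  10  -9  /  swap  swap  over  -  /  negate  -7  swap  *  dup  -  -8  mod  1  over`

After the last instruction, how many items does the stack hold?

3

31     -> 31
10     -> 31 10
-9     -> 31 10 -9
/      -> 31 -1
swap   -> -1 31
swap   -> 31 -1
over   -> 31 -1 31
-      -> 31 -32
/      -> 0
negate -> 0
-7     -> 0 -7
swap   -> -7 0
*      -> 0
dup    -> 0 0
-      -> 0
-8     -> 0 -8
mod    -> 0
1      -> 0 1
over   -> 0 1 0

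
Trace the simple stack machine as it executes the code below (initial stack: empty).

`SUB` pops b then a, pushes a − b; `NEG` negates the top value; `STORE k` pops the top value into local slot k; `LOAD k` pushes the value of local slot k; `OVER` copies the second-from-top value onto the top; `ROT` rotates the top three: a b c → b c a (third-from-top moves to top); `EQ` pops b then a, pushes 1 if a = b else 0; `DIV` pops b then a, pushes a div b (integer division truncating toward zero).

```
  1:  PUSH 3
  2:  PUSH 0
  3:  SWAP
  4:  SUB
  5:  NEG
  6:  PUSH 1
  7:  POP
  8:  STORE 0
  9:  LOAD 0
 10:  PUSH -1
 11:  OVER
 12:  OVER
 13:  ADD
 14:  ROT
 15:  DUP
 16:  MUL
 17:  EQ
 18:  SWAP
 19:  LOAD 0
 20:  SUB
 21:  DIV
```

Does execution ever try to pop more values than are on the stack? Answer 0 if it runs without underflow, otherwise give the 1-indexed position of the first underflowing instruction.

PUSH 3  → [3]
PUSH 0  → [3, 0]
SWAP    → [0, 3]
SUB     → [-3]
NEG     → [3]
PUSH 1  → [3, 1]
POP     → [3]
STORE 0 → []
LOAD 0  → [3]
PUSH -1 → [3, -1]
OVER    → [3, -1, 3]
OVER    → [3, -1, 3, -1]
ADD     → [3, -1, 2]
ROT     → [-1, 2, 3]
DUP     → [-1, 2, 3, 3]
MUL     → [-1, 2, 9]
EQ      → [-1, 0]
SWAP    → [0, -1]
LOAD 0  → [0, -1, 3]
SUB     → [0, -4]
DIV     → [0]

0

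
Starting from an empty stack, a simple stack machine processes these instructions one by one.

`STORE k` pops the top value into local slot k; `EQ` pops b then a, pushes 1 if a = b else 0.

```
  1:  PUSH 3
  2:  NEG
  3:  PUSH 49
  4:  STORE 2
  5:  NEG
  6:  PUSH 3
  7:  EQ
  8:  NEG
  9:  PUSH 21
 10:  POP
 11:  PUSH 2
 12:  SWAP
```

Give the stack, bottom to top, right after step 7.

[1]

PUSH 3  -> [3]
NEG     -> [-3]
PUSH 49 -> [-3, 49]
STORE 2 -> [-3]
NEG     -> [3]
PUSH 3  -> [3, 3]
EQ      -> [1]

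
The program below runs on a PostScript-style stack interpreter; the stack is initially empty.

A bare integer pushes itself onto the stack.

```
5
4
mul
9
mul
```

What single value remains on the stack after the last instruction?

180

5    [5]
4    [5, 4]
mul  [20]
9    [20, 9]
mul  [180]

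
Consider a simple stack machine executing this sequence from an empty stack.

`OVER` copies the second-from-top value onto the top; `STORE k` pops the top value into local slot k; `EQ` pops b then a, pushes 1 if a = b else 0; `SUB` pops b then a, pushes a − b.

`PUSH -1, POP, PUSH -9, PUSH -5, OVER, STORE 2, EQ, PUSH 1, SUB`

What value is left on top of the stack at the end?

-1

PUSH -1 → -1
POP     → (empty)
PUSH -9 → -9
PUSH -5 → -9 -5
OVER    → -9 -5 -9
STORE 2 → -9 -5
EQ      → 0
PUSH 1  → 0 1
SUB     → -1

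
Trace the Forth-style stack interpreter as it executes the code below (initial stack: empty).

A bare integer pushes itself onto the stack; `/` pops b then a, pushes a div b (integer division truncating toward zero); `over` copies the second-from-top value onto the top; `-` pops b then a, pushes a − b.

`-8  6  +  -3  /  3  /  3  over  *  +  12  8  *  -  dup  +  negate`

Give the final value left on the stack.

192

-8     → [-8]
6      → [-8, 6]
+      → [-2]
-3     → [-2, -3]
/      → [0]
3      → [0, 3]
/      → [0]
3      → [0, 3]
over   → [0, 3, 0]
*      → [0, 0]
+      → [0]
12     → [0, 12]
8      → [0, 12, 8]
*      → [0, 96]
-      → [-96]
dup    → [-96, -96]
+      → [-192]
negate → [192]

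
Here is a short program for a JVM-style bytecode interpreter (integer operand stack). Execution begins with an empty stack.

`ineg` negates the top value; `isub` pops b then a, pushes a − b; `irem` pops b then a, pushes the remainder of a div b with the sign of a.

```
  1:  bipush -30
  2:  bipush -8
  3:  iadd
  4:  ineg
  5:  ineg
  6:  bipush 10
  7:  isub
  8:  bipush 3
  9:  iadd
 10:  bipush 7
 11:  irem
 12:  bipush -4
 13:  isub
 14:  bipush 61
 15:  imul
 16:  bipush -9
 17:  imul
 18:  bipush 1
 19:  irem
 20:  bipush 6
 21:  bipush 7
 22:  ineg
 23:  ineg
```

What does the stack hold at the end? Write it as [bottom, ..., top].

[0, 6, 7]

bipush -30 : [-30]
bipush -8  : [-30, -8]
iadd       : [-38]
ineg       : [38]
ineg       : [-38]
bipush 10  : [-38, 10]
isub       : [-48]
bipush 3   : [-48, 3]
iadd       : [-45]
bipush 7   : [-45, 7]
irem       : [-3]
bipush -4  : [-3, -4]
isub       : [1]
bipush 61  : [1, 61]
imul       : [61]
bipush -9  : [61, -9]
imul       : [-549]
bipush 1   : [-549, 1]
irem       : [0]
bipush 6   : [0, 6]
bipush 7   : [0, 6, 7]
ineg       : [0, 6, -7]
ineg       : [0, 6, 7]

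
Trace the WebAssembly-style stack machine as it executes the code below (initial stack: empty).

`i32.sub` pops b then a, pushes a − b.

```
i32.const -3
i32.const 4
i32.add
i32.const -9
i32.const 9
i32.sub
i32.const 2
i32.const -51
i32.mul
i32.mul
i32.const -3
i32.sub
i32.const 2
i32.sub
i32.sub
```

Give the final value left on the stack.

-1836

i32.const -3   [-3]
i32.const 4    [-3, 4]
i32.add        [1]
i32.const -9   [1, -9]
i32.const 9    [1, -9, 9]
i32.sub        [1, -18]
i32.const 2    [1, -18, 2]
i32.const -51  [1, -18, 2, -51]
i32.mul        [1, -18, -102]
i32.mul        [1, 1836]
i32.const -3   [1, 1836, -3]
i32.sub        [1, 1839]
i32.const 2    [1, 1839, 2]
i32.sub        [1, 1837]
i32.sub        [-1836]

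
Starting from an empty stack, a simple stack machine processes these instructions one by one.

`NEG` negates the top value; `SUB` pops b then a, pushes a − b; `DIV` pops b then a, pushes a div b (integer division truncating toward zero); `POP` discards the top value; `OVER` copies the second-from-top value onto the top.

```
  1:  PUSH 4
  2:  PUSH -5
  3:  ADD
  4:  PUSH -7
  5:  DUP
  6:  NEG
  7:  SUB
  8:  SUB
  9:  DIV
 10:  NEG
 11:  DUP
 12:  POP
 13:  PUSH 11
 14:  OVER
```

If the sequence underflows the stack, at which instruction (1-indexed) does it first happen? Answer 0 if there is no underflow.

PUSH 4  -> 4
PUSH -5 -> 4 -5
ADD     -> -1
PUSH -7 -> -1 -7
DUP     -> -1 -7 -7
NEG     -> -1 -7 7
SUB     -> -1 -14
SUB     -> 13
DIV  — needs 2 operands, stack has 1 → underflow

9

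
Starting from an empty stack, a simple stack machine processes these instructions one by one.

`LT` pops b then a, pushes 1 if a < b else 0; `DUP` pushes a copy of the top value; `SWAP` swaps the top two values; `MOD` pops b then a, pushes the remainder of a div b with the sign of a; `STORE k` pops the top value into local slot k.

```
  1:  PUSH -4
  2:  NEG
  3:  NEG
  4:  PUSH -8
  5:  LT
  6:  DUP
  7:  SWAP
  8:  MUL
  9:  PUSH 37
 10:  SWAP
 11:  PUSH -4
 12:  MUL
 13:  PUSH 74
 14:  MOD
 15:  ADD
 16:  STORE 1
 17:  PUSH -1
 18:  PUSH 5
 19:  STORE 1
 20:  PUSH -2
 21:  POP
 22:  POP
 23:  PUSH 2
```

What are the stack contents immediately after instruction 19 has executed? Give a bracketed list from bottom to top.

PUSH -4 → [-4]
NEG     → [4]
NEG     → [-4]
PUSH -8 → [-4, -8]
LT      → [0]
DUP     → [0, 0]
SWAP    → [0, 0]
MUL     → [0]
PUSH 37 → [0, 37]
SWAP    → [37, 0]
PUSH -4 → [37, 0, -4]
MUL     → [37, 0]
PUSH 74 → [37, 0, 74]
MOD     → [37, 0]
ADD     → [37]
STORE 1 → []
PUSH -1 → [-1]
PUSH 5  → [-1, 5]
STORE 1 → [-1]

[-1]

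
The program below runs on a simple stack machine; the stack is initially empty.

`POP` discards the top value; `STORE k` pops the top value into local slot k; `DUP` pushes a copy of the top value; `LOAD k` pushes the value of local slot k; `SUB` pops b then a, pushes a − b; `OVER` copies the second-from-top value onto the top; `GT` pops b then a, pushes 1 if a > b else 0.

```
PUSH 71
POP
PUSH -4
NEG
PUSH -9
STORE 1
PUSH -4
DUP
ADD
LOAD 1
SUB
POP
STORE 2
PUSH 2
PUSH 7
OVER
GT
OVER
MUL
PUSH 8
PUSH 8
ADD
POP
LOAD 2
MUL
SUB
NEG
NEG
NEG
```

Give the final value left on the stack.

PUSH 71 → 71
POP     → (empty)
PUSH -4 → -4
NEG     → 4
PUSH -9 → 4 -9
STORE 1 → 4
PUSH -4 → 4 -4
DUP     → 4 -4 -4
ADD     → 4 -8
LOAD 1  → 4 -8 -9
SUB     → 4 1
POP     → 4
STORE 2 → (empty)
PUSH 2  → 2
PUSH 7  → 2 7
OVER    → 2 7 2
GT      → 2 1
OVER    → 2 1 2
MUL     → 2 2
PUSH 8  → 2 2 8
PUSH 8  → 2 2 8 8
ADD     → 2 2 16
POP     → 2 2
LOAD 2  → 2 2 4
MUL     → 2 8
SUB     → -6
NEG     → 6
NEG     → -6
NEG     → 6

6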